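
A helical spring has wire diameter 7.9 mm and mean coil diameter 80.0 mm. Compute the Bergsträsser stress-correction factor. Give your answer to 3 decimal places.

C = D/d = 80.0/7.9 = 10.1266
K_B = (4C+2)/(4C−3) = 42.506/37.506 = 1.1333

1.133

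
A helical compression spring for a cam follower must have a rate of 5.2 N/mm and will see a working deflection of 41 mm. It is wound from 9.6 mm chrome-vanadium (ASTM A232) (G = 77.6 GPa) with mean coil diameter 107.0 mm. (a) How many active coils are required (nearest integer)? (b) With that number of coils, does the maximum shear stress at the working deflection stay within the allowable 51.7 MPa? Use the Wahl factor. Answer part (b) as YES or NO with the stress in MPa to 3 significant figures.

N_a = Gd⁴/(8D³k) = (77.6×10³)(9.6⁴)/(8·107.0³·5.2) = 12.93 → N_a = 13
Actual rate k = Gd⁴/(8D³·13) = 5.1732 N/mm
Working load F = kδ = 5.1732·41 = 212.1 N
C = 107.0/9.6 = 11.1458; K_W = (4C−1)/(4C−4)+0.615/C = 1.1291
τ_max = K_W·8FD/(πd³) = 1.1291·65.321 = 73.754 MPa
τ_max > 51.7 MPa → exceeds allowable

(a) 13 coils; (b) NO, τ_max = 73.8 MPa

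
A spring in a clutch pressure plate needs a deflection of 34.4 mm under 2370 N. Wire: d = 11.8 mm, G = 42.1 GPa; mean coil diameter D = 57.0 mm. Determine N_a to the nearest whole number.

Required rate k = F/δ = 2370/34.4 = 68.895 N/mm
N_a = Gd⁴/(8D³k) = (42.1×10³ × 11.8⁴)/(8 × 57.0³ × 68.895)
    = 8.16225e+08 / 1.02071e+08 = 7.997 → 8 coils

8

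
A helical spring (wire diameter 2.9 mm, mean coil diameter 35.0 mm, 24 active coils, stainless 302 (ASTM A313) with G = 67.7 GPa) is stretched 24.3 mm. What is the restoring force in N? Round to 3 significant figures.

k = Gd⁴/(8D³N_a) = (67.7×10³)(2.9⁴)/(8·35.0³·24) = 0.58167 N/mm
F = k·δ = 0.58167 × 24.3 = 14.135 N

14.1 N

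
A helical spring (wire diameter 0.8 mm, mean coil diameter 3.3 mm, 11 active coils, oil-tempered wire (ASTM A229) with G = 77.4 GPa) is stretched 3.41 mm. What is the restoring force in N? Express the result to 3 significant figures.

k = Gd⁴/(8D³N_a) = (77.4×10³)(0.8⁴)/(8·3.3³·11) = 10.025 N/mm
F = k·δ = 10.025 × 3.41 = 34.185 N

34.2 N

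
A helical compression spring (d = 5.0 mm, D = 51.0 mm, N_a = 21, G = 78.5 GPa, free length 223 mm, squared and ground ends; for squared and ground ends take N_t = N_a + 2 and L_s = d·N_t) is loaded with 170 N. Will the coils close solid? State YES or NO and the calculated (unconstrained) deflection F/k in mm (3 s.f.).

NO, δ = 77.2 mm

k = Gd⁴/(8D³N_a) = (78.5×10³)(5.0⁴)/(8·51.0³·21) = 2.2016 N/mm
N_t = 23; L_s = 5.0·23 = 115 mm; δ_solid = L₀ − L_s = 223 − 115 = 108 mm
δ = F/k = 170/2.2016 = 77.218 mm
δ < δ_solid → spring does not go solid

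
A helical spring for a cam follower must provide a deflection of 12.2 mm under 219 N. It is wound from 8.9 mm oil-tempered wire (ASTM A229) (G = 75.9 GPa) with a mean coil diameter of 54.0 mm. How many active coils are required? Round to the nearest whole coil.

Required rate k = F/δ = 219/12.2 = 17.951 N/mm
N_a = Gd⁴/(8D³k) = (75.9×10³ × 8.9⁴)/(8 × 54.0³ × 17.951)
    = 4.76214e+08 / 2.26129e+07 = 21.06 → 21 coils

21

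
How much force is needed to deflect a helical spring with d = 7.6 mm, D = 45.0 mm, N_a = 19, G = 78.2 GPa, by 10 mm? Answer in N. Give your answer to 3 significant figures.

188 N

k = Gd⁴/(8D³N_a) = (78.2×10³)(7.6⁴)/(8·45.0³·19) = 18.836 N/mm
F = k·δ = 18.836 × 10 = 188.36 N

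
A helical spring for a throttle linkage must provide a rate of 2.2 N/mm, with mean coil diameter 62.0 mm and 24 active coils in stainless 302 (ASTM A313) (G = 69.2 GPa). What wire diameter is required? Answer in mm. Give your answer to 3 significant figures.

6.18 mm

d = (8D³N_a·k / G)^(1/4) = (8·62.0³·24·2.2 / (69.2×10³))^0.25
  = (1454.8)^0.25 = 6.1759 mm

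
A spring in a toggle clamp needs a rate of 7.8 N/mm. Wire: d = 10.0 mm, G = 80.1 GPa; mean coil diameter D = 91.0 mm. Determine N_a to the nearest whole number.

N_a = Gd⁴/(8D³k) = (80.1×10³ × 10.0⁴)/(8 × 91.0³ × 7.8)
    = 8.01e+08 / 4.70228e+07 = 17.03 → 17 coils

17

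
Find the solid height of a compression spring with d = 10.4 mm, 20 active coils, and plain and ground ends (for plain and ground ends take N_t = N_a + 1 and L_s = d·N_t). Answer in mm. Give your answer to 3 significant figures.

plain and ground ends: N_t = N_a + 1 = 20 + 1 = 21
L_s = d·N_t = 10.4 × 21 = 218.4 mm

218 mm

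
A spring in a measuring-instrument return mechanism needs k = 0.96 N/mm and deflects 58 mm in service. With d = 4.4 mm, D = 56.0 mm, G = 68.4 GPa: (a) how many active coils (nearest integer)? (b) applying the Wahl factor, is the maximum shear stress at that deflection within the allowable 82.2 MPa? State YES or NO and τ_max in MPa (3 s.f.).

(a) 19 coils; (b) NO, τ_max = 104 MPa

N_a = Gd⁴/(8D³k) = (68.4×10³)(4.4⁴)/(8·56.0³·0.96) = 19.01 → N_a = 19
Actual rate k = Gd⁴/(8D³·19) = 0.96042 N/mm
Working load F = kδ = 0.96042·58 = 55.704 N
C = 56.0/4.4 = 12.7273; K_W = (4C−1)/(4C−4)+0.615/C = 1.1123
τ_max = K_W·8FD/(πd³) = 1.1123·93.252 = 103.72 MPa
τ_max > 82.2 MPa → exceeds allowable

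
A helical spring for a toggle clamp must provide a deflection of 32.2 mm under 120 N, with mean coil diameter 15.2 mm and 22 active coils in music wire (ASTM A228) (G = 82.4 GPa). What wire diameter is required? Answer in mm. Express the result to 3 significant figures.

Required rate k = F/δ = 120/32.2 = 3.7267 N/mm
d = (8D³N_a·k / G)^(1/4) = (8·15.2³·22·3.7267 / (82.4×10³))^0.25
  = (27.954)^0.25 = 2.2994 mm

2.30 mm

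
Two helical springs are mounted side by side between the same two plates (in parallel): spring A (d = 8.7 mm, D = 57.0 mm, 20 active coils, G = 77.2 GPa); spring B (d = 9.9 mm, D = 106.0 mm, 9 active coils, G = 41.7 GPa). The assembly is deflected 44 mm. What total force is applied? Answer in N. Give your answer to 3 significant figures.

k_A = Gd⁴/(8D³N_a) = (77.2×10³)(8.7⁴)/(8·57.0³·20) = 14.926 N/mm
k_B = Gd⁴/(8D³N_a) = (41.7×10³)(9.9⁴)/(8·106.0³·9) = 4.6712 N/mm
Parallel: k_eq = 14.926 + 4.6712 = 19.597 N/mm
F = k_eq·δ = 19.597·44 = 862.29 N

862 N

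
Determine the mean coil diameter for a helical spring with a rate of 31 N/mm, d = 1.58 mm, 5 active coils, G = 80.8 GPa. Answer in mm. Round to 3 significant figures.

7.41 mm

D = (Gd⁴/(8N_a·k))^(1/3) = (80.8×10³·1.58⁴/(8·5·31))^(1/3)
  = (406.086)^(1/3) = 7.4052 mm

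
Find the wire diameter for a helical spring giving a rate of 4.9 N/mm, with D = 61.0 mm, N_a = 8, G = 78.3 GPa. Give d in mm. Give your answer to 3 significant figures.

5.49 mm

d = (8D³N_a·k / G)^(1/4) = (8·61.0³·8·4.9 / (78.3×10³))^0.25
  = (909.08)^0.25 = 5.4910 mm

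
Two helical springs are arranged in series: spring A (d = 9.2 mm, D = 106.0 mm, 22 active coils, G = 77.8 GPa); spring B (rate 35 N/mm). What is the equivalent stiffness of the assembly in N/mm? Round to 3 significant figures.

2.47 N/mm

k_A = Gd⁴/(8D³N_a) = (77.8×10³)(9.2⁴)/(8·106.0³·22) = 2.6589 N/mm
Series: 1/k_eq = 1/2.6589 + 1/35 = 0.40467; k_eq = 2.4712 N/mm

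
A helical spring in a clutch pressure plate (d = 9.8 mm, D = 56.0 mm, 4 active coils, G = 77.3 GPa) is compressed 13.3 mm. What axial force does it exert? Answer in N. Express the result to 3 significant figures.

1690 N

k = Gd⁴/(8D³N_a) = (77.3×10³)(9.8⁴)/(8·56.0³·4) = 126.87 N/mm
F = k·δ = 126.87 × 13.3 = 1687.4 N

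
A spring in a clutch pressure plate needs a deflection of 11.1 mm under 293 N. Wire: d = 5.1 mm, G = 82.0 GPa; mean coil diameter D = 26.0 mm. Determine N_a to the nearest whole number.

Required rate k = F/δ = 293/11.1 = 26.396 N/mm
N_a = Gd⁴/(8D³k) = (82.0×10³ × 5.1⁴)/(8 × 26.0³ × 26.396)
    = 5.54746e+07 / 3.71154e+06 = 14.95 → 15 coils

15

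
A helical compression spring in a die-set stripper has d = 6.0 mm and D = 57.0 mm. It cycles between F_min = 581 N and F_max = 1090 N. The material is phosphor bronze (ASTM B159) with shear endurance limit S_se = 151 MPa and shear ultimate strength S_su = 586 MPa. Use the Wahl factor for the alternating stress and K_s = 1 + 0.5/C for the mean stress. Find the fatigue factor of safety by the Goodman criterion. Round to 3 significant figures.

C = D/d = 57.0/6.0 = 9.5000; K_W = (4C−1)/(4C−4)+0.615/C = 1.1530; K_s = 1+0.5/C = 1.0526
F_a = (F_max−F_min)/2 = 254.5 N; F_m = (F_max+F_min)/2 = 835.5 N
τ_a = K_W·8F_aD/(πd³) = 1.1530 × 171.02 = 197.18 MPa
τ_m = K_s·8F_mD/(πd³) = 1.0526 × 561.45 = 591 MPa
Goodman: 1/n_f = τ_a/S_se + τ_m/S_su = 197.18/151 + 591/586 = 1.30584 + 1.00852 = 2.3144
n_f = 1/2.3144 = 0.4321

0.432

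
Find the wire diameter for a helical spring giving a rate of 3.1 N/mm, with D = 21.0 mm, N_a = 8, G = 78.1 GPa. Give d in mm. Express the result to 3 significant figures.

2.20 mm

d = (8D³N_a·k / G)^(1/4) = (8·21.0³·8·3.1 / (78.1×10³))^0.25
  = (23.526)^0.25 = 2.2024 mm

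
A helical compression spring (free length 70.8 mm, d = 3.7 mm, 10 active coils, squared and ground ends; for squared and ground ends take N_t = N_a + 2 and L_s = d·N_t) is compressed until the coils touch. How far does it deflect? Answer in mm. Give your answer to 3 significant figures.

26.4 mm

N_t = 12; L_s = 3.7·12 = 44.4 mm
δ_solid = L₀ − L_s = 70.8 − 44.4 = 26.4 mm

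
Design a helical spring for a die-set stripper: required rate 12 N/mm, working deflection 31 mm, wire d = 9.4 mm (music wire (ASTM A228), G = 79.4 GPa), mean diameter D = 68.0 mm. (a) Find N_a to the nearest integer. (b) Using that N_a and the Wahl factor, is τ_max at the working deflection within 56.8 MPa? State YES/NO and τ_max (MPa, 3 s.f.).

N_a = Gd⁴/(8D³k) = (79.4×10³)(9.4⁴)/(8·68.0³·12) = 20.54 → N_a = 21
Actual rate k = Gd⁴/(8D³·21) = 11.735 N/mm
Working load F = kδ = 11.735·31 = 363.8 N
C = 68.0/9.4 = 7.2340; K_W = (4C−1)/(4C−4)+0.615/C = 1.2053
τ_max = K_W·8FD/(πd³) = 1.2053·75.844 = 91.417 MPa
τ_max > 56.8 MPa → exceeds allowable

(a) 21 coils; (b) NO, τ_max = 91.4 MPa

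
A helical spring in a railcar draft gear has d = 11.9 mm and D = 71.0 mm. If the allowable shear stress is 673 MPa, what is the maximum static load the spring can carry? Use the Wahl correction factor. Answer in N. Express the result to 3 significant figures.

C = D/d = 71.0/11.9 = 5.9664
K_W = (4C−1)/(4C−4) + 0.615/C = 22.866/19.866 + 0.1031 = 1.2541
τ_max = K·8FD/(πd³) → F_max = τ_allow·πd³/(8DK)
F_max = 673·π·11.9³/(8·71.0·1.2541) = 3.5629e+06/712.32 = 5001.8 N

5000 N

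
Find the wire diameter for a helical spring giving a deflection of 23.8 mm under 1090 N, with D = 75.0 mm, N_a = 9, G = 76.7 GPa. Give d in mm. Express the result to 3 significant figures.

11.6 mm

Required rate k = F/δ = 1090/23.8 = 45.798 N/mm
d = (8D³N_a·k / G)^(1/4) = (8·75.0³·9·45.798 / (76.7×10³))^0.25
  = (18137)^0.25 = 11.6049 mm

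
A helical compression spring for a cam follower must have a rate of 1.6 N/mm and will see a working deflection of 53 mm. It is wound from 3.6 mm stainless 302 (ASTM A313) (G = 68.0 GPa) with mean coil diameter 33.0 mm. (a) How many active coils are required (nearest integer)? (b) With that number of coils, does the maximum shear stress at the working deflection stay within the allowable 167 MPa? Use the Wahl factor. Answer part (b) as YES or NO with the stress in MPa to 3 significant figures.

(a) 25 coils; (b) NO, τ_max = 176 MPa

N_a = Gd⁴/(8D³k) = (68.0×10³)(3.6⁴)/(8·33.0³·1.6) = 24.83 → N_a = 25
Actual rate k = Gd⁴/(8D³·25) = 1.5891 N/mm
Working load F = kδ = 1.5891·53 = 84.221 N
C = 33.0/3.6 = 9.1667; K_W = (4C−1)/(4C−4)+0.615/C = 1.1589
τ_max = K_W·8FD/(πd³) = 1.1589·151.69 = 175.8 MPa
τ_max > 167 MPa → exceeds allowable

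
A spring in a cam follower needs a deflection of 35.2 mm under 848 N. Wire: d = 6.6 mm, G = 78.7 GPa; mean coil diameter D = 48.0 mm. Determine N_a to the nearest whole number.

Required rate k = F/δ = 848/35.2 = 24.091 N/mm
N_a = Gd⁴/(8D³k) = (78.7×10³ × 6.6⁴)/(8 × 48.0³ × 24.091)
    = 1.49331e+08 / 2.13141e+07 = 7.006 → 7 coils

7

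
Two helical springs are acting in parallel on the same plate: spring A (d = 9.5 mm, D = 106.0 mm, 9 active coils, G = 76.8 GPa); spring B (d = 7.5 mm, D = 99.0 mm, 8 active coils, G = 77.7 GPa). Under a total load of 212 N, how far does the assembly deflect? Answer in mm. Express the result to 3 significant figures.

k_A = Gd⁴/(8D³N_a) = (76.8×10³)(9.5⁴)/(8·106.0³·9) = 7.2947 N/mm
k_B = Gd⁴/(8D³N_a) = (77.7×10³)(7.5⁴)/(8·99.0³·8) = 3.959 N/mm
Parallel: k_eq = 7.2947 + 3.959 = 11.254 N/mm
δ = F/k_eq = 212/11.254 = 18.838 mm

18.8 mm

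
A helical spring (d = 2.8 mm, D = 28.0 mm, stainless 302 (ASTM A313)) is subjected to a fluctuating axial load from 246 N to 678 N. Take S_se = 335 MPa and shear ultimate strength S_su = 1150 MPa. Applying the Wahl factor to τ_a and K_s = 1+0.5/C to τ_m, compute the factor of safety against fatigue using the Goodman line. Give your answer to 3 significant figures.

C = D/d = 28.0/2.8 = 10.0000; K_W = (4C−1)/(4C−4)+0.615/C = 1.1448; K_s = 1+0.5/C = 1.0500
F_a = (F_max−F_min)/2 = 216 N; F_m = (F_max+F_min)/2 = 462 N
τ_a = K_W·8F_aD/(πd³) = 1.1448 × 701.58 = 803.19 MPa
τ_m = K_s·8F_mD/(πd³) = 1.0500 × 1500.6 = 1575.6 MPa
Goodman: 1/n_f = τ_a/S_se + τ_m/S_su = 803.19/335 + 1575.6/1150 = 2.39759 + 1.37012 = 3.7677
n_f = 1/3.7677 = 0.2654

0.265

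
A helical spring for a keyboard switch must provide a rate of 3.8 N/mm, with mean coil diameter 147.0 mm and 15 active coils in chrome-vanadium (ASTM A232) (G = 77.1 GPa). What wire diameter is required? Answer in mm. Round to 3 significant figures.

d = (8D³N_a·k / G)^(1/4) = (8·147.0³·15·3.8 / (77.1×10³))^0.25
  = (18787)^0.25 = 11.7075 mm

11.7 mm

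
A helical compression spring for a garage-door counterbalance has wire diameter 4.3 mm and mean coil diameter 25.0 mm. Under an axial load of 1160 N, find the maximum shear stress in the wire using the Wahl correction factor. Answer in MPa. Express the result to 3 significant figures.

1170 MPa

Spring index C = D/d = 25.0/4.3 = 5.8140
K_W = (4C−1)/(4C−4) + 0.615/C = 22.256/19.256 + 0.1058 = 1.2616
τ₀ = 8FD/(πd³) = 8·1160·25.0/(π·4.3³) = 232000/249.78 = 928.82 MPa
τ_max = K·τ₀ = 1.2616 × 928.82 = 1171.8 MPa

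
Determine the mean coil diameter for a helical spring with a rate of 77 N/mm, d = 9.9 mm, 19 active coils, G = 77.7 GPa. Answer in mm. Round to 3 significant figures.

D = (Gd⁴/(8N_a·k))^(1/3) = (77.7×10³·9.9⁴/(8·19·77))^(1/3)
  = (63771.6)^(1/3) = 39.9524 mm

40.0 mm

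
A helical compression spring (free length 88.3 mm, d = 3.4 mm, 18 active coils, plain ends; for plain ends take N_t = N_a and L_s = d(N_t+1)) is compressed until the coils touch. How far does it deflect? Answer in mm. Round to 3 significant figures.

23.7 mm

N_t = 18; L_s = 3.4·19 = 64.6 mm
δ_solid = L₀ − L_s = 88.3 − 64.6 = 23.7 mm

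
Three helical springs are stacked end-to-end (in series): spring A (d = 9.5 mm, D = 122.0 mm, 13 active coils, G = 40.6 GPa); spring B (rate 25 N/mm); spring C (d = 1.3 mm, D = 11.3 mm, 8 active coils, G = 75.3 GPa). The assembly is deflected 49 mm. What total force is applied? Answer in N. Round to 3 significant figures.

47.1 N

k_A = Gd⁴/(8D³N_a) = (40.6×10³)(9.5⁴)/(8·122.0³·13) = 1.7511 N/mm
k_C = Gd⁴/(8D³N_a) = (75.3×10³)(1.3⁴)/(8·11.3³·8) = 2.3289 N/mm
Series: 1/k_eq = 1/1.7511 + 1/25 + 1/2.3289 = 1.0405; k_eq = 0.96111 N/mm
F = k_eq·δ = 0.96111·49 = 47.095 N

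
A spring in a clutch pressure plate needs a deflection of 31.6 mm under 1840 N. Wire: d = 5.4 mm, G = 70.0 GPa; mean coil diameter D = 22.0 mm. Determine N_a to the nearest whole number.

12

Required rate k = F/δ = 1840/31.6 = 58.228 N/mm
N_a = Gd⁴/(8D³k) = (70.0×10³ × 5.4⁴)/(8 × 22.0³ × 58.228)
    = 5.95214e+07 / 4.96008e+06 = 12 → 12 coils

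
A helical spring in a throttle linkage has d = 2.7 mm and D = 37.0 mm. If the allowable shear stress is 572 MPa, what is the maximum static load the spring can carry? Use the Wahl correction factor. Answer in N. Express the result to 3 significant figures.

C = D/d = 37.0/2.7 = 13.7037
K_W = (4C−1)/(4C−4) + 0.615/C = 53.815/50.815 + 0.0449 = 1.1039
τ_max = K·8FD/(πd³) → F_max = τ_allow·πd³/(8DK)
F_max = 572·π·2.7³/(8·37.0·1.1039) = 35370/326.76 = 108.25 N

108 N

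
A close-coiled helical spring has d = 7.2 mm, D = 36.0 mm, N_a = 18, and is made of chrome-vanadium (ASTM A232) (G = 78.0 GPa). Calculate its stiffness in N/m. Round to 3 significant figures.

31200 N/m

k = Gd⁴/(8D³N_a) = (78.0×10³ × 7.2⁴) / (8 × 36.0³ × 18)
  = 2.09616e+08 / 6.71846e+06 = 31.2 N/mm = 31200 N/m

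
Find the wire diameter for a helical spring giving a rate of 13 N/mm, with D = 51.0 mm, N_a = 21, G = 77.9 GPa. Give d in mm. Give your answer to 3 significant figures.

d = (8D³N_a·k / G)^(1/4) = (8·51.0³·21·13 / (77.9×10³))^0.25
  = (3719)^0.25 = 7.8092 mm

7.81 mm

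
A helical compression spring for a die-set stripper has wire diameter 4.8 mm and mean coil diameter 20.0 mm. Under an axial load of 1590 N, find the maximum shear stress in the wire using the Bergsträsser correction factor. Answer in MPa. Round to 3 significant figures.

Spring index C = D/d = 20.0/4.8 = 4.1667
K_B = (4C+2)/(4C−3) = 18.667/13.667 = 1.3659
τ₀ = 8FD/(πd³) = 8·1590·20.0/(π·4.8³) = 254400/347.44 = 732.22 MPa
τ_max = K·τ₀ = 1.3659 × 732.22 = 1000.1 MPa

1000 MPa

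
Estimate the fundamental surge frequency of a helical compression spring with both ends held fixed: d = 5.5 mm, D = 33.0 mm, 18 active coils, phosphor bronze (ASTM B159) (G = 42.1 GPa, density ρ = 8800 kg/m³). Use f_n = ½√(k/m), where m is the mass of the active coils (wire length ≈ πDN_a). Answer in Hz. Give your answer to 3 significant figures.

69.1 Hz

k = Gd⁴/(8D³N_a) = (42.1×10³)(5.5⁴)/(8·33.0³·18) = 7.4444 N/mm = 7444.4 N/m
Wire length L = πDN_a = π·33.0·18 = 1866.1 mm
m = ρ·(πd²/4)·L = 8800 × 23.758×10⁻⁶ m² × 1.8661 m = 0.39015 kg
f_n = ½√(k/m) = 0.5·√(7444.4/0.39015) = 0.5·√(19081) = 69.066 Hz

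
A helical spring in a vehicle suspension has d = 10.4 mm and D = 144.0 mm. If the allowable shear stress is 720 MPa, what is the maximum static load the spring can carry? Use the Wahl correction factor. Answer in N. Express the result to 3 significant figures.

2000 N

C = D/d = 144.0/10.4 = 13.8462
K_W = (4C−1)/(4C−4) + 0.615/C = 54.385/51.385 + 0.0444 = 1.1028
τ_max = K·8FD/(πd³) → F_max = τ_allow·πd³/(8DK)
F_max = 720·π·10.4³/(8·144.0·1.1028) = 2.5444e+06/1270.4 = 2002.8 N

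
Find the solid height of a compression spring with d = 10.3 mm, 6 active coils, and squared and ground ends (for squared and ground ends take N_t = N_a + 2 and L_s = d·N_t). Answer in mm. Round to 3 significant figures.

82.4 mm

squared and ground ends: N_t = N_a + 2 = 6 + 2 = 8
L_s = d·N_t = 10.3 × 8 = 82.4 mm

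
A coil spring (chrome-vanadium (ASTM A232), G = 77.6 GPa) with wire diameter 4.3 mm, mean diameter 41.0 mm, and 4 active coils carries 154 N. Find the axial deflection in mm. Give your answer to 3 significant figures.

k = Gd⁴/(8D³N_a) = (77.6×10³)(4.3⁴)/(8·41.0³·4) = 12.029 N/mm
δ = F/k = 154 / 12.029 = 12.802 mm

12.8 mm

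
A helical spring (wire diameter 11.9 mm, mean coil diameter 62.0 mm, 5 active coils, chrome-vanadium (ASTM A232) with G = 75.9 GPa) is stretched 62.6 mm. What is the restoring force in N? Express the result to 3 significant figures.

9990 N

k = Gd⁴/(8D³N_a) = (75.9×10³)(11.9⁴)/(8·62.0³·5) = 159.66 N/mm
F = k·δ = 159.66 × 62.6 = 9994.7 N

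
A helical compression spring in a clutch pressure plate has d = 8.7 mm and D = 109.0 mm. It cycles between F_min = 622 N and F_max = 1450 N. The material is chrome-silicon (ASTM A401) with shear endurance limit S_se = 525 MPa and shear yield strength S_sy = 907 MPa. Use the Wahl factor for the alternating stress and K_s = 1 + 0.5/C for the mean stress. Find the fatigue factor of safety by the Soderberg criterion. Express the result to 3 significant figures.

1.15

C = D/d = 109.0/8.7 = 12.5287; K_W = (4C−1)/(4C−4)+0.615/C = 1.1141; K_s = 1+0.5/C = 1.0399
F_a = (F_max−F_min)/2 = 414 N; F_m = (F_max+F_min)/2 = 1036 N
τ_a = K_W·8F_aD/(πd³) = 1.1141 × 174.51 = 194.42 MPa
τ_m = K_s·8F_mD/(πd³) = 1.0399 × 436.69 = 454.11 MPa
Soderberg: 1/n_f = τ_a/S_se + τ_m/S_sy = 194.42/525 + 454.11/907 = 0.37033 + 0.50068 = 0.87101
n_f = 1/0.87101 = 1.148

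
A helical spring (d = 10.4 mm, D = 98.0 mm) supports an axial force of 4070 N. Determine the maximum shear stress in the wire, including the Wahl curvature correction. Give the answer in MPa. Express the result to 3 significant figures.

Spring index C = D/d = 98.0/10.4 = 9.4231
K_W = (4C−1)/(4C−4) + 0.615/C = 36.692/33.692 + 0.0653 = 1.1543
τ₀ = 8FD/(πd³) = 8·4070·98.0/(π·10.4³) = 3.19088e+06/3533.9 = 902.94 MPa
τ_max = K·τ₀ = 1.1543 × 902.94 = 1042.3 MPa

1040 MPa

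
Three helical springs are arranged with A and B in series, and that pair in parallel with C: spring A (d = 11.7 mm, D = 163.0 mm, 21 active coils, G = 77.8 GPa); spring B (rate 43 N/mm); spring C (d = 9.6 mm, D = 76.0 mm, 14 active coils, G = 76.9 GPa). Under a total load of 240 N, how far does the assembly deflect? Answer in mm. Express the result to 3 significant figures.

15.8 mm

k_A = Gd⁴/(8D³N_a) = (77.8×10³)(11.7⁴)/(8·163.0³·21) = 2.0038 N/mm
k_C = Gd⁴/(8D³N_a) = (76.9×10³)(9.6⁴)/(8·76.0³·14) = 13.285 N/mm
Springs A,B series: k_AB = 1/(1/2.0038+1/43) = 1.9146 N/mm; parallel with C: k_eq = 1.9146+13.285 = 15.199 N/mm
δ = F/k_eq = 240/15.199 = 15.79 mm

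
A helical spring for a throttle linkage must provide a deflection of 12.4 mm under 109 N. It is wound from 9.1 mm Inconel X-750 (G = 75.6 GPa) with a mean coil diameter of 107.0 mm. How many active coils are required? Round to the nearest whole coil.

6

Required rate k = F/δ = 109/12.4 = 8.7903 N/mm
N_a = Gd⁴/(8D³k) = (75.6×10³ × 9.1⁴)/(8 × 107.0³ × 8.7903)
    = 5.18427e+08 / 8.61482e+07 = 6.018 → 6 coils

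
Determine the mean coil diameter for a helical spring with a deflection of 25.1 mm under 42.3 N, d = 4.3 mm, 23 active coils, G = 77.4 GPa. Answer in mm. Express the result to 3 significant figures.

44.0 mm

Required rate k = F/δ = 42.3/25.1 = 1.6853 N/mm
D = (Gd⁴/(8N_a·k))^(1/3) = (77.4×10³·4.3⁴/(8·23·1.6853))^(1/3)
  = (85335.6)^(1/3) = 44.0261 mm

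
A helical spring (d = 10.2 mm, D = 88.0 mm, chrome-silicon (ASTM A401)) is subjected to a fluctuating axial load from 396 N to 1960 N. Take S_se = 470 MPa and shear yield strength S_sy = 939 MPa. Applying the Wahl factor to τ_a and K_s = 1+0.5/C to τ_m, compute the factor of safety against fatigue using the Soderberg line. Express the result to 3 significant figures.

C = D/d = 88.0/10.2 = 8.6275; K_W = (4C−1)/(4C−4)+0.615/C = 1.1696; K_s = 1+0.5/C = 1.0580
F_a = (F_max−F_min)/2 = 782 N; F_m = (F_max+F_min)/2 = 1178 N
τ_a = K_W·8F_aD/(πd³) = 1.1696 × 165.13 = 193.14 MPa
τ_m = K_s·8F_mD/(πd³) = 1.0580 × 248.75 = 263.17 MPa
Soderberg: 1/n_f = τ_a/S_se + τ_m/S_sy = 193.14/470 + 263.17/939 = 0.41094 + 0.28027 = 0.6912
n_f = 1/0.6912 = 1.447

1.45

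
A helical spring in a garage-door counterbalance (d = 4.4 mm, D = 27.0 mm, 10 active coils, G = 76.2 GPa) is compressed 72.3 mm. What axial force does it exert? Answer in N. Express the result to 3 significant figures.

k = Gd⁴/(8D³N_a) = (76.2×10³)(4.4⁴)/(8·27.0³·10) = 18.138 N/mm
F = k·δ = 18.138 × 72.3 = 1311.4 N

1310 N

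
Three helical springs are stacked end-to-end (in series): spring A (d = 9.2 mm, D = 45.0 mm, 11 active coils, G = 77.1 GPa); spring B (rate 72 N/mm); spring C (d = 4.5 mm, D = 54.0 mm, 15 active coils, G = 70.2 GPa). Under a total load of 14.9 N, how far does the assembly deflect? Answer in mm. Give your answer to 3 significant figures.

10.2 mm

k_A = Gd⁴/(8D³N_a) = (77.1×10³)(9.2⁴)/(8·45.0³·11) = 68.879 N/mm
k_C = Gd⁴/(8D³N_a) = (70.2×10³)(4.5⁴)/(8·54.0³·15) = 1.5234 N/mm
Series: 1/k_eq = 1/68.879 + 1/72 + 1/1.5234 = 0.68482; k_eq = 1.4602 N/mm
δ = F/k_eq = 14.9/1.4602 = 10.204 mm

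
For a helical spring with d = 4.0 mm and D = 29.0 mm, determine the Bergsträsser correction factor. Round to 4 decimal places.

C = D/d = 29.0/4.0 = 7.2500
K_B = (4C+2)/(4C−3) = 31.000/26.000 = 1.1923

1.1923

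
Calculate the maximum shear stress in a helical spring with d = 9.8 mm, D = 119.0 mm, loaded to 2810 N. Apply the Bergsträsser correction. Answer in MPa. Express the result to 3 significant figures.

1000 MPa

Spring index C = D/d = 119.0/9.8 = 12.1429
K_B = (4C+2)/(4C−3) = 50.571/45.571 = 1.1097
τ₀ = 8FD/(πd³) = 8·2810·119.0/(π·9.8³) = 2.67512e+06/2956.8 = 904.72 MPa
τ_max = K·τ₀ = 1.1097 × 904.72 = 1004 MPa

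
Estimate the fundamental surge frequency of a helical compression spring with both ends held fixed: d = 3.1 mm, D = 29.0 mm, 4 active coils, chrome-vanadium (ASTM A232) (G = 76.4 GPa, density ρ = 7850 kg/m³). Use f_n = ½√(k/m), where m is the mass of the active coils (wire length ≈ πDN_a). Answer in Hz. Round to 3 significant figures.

k = Gd⁴/(8D³N_a) = (76.4×10³)(3.1⁴)/(8·29.0³·4) = 9.0406 N/mm = 9040.6 N/m
Wire length L = πDN_a = π·29.0·4 = 364.42 mm
m = ρ·(πd²/4)·L = 7850 × 7.5477×10⁻⁶ m² × 0.36442 m = 0.021592 kg
f_n = ½√(k/m) = 0.5·√(9040.6/0.021592) = 0.5·√(4.187e+05) = 323.54 Hz

324 Hz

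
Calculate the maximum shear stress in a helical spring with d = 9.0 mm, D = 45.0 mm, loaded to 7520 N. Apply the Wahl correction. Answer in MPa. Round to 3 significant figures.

Spring index C = D/d = 45.0/9.0 = 5.0000
K_W = (4C−1)/(4C−4) + 0.615/C = 19.000/16.000 + 0.1230 = 1.3105
τ₀ = 8FD/(πd³) = 8·7520·45.0/(π·9.0³) = 2.7072e+06/2290.2 = 1182.1 MPa
τ_max = K·τ₀ = 1.3105 × 1182.1 = 1549.1 MPa

1550 MPa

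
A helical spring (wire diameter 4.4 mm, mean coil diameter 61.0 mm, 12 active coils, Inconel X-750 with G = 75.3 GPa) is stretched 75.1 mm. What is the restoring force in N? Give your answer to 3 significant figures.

k = Gd⁴/(8D³N_a) = (75.3×10³)(4.4⁴)/(8·61.0³·12) = 1.2952 N/mm
F = k·δ = 1.2952 × 75.1 = 97.271 N

97.3 N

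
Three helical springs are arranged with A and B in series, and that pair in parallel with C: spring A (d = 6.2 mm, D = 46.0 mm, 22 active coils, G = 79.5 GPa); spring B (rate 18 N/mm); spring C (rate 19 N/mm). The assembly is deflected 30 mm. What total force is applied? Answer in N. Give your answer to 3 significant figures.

719 N

k_A = Gd⁴/(8D³N_a) = (79.5×10³)(6.2⁴)/(8·46.0³·22) = 6.8572 N/mm
Springs A,B series: k_AB = 1/(1/6.8572+1/18) = 4.9656 N/mm; parallel with C: k_eq = 4.9656+19 = 23.966 N/mm
F = k_eq·δ = 23.966·30 = 718.97 N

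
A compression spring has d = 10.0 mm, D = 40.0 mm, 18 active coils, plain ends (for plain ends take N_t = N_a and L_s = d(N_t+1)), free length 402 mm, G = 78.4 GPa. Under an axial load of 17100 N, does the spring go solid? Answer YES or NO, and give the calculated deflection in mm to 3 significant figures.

k = Gd⁴/(8D³N_a) = (78.4×10³)(10.0⁴)/(8·40.0³·18) = 85.069 N/mm
N_t = 18; L_s = 10.0·19 = 190 mm; δ_solid = L₀ − L_s = 402 − 190 = 212 mm
δ = F/k = 17100/85.069 = 201.01 mm
δ < δ_solid → spring does not go solid

NO, δ = 201 mm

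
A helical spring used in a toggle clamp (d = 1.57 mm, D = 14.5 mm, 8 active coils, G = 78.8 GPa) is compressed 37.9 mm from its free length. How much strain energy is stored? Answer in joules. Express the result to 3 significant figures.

k = Gd⁴/(8D³N_a) = (78.8×10³)(1.57⁴)/(8·14.5³·8) = 2.4538 N/mm
U = ½kδ² = 0.5 × 2.4538 × 37.9² = 1762.3 N·mm = 1.7623 J

1.76 J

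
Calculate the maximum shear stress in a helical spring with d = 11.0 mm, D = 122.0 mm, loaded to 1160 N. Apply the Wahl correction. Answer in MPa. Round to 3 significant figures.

Spring index C = D/d = 122.0/11.0 = 11.0909
K_W = (4C−1)/(4C−4) + 0.615/C = 43.364/40.364 + 0.0555 = 1.1298
τ₀ = 8FD/(πd³) = 8·1160·122.0/(π·11.0³) = 1.13216e+06/4181.5 = 270.76 MPa
τ_max = K·τ₀ = 1.1298 × 270.76 = 305.89 MPa

306 MPa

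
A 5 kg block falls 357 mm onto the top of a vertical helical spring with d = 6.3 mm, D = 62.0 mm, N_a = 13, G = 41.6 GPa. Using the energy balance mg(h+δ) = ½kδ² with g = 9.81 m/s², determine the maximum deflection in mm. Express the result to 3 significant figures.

k = Gd⁴/(8D³N_a) = (41.6×10³)(6.3⁴)/(8·62.0³·13) = 2.6439 N/mm
W = mg = 5 × 9.81 = 49.05 N
½kδ² − Wδ − Wh = 0 → δ = (W + √(W² + 2kWh))/k
δ = (49.05 + √(2405.9 + 92594.3))/2.6439 = (49.05 + 308.22)/2.6439 = 135.13 mm

135 mm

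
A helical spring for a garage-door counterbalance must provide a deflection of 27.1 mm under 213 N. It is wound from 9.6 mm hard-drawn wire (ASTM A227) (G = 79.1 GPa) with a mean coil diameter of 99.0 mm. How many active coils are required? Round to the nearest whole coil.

Required rate k = F/δ = 213/27.1 = 7.8598 N/mm
N_a = Gd⁴/(8D³k) = (79.1×10³ × 9.6⁴)/(8 × 99.0³ × 7.8598)
    = 6.71833e+08 / 6.10107e+07 = 11.01 → 11 coils

11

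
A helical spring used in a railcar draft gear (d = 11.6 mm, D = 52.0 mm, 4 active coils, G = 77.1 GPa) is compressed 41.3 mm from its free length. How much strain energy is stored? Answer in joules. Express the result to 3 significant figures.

265 J

k = Gd⁴/(8D³N_a) = (77.1×10³)(11.6⁴)/(8·52.0³·4) = 310.26 N/mm
U = ½kδ² = 0.5 × 310.26 × 41.3² = 2.646e+05 N·mm = 264.6 J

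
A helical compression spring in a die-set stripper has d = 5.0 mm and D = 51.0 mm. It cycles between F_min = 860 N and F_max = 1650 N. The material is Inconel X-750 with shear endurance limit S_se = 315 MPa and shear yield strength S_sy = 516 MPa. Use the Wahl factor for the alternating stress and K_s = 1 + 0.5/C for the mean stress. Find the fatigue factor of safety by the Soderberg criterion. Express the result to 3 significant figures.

C = D/d = 51.0/5.0 = 10.2000; K_W = (4C−1)/(4C−4)+0.615/C = 1.1418; K_s = 1+0.5/C = 1.0490
F_a = (F_max−F_min)/2 = 395 N; F_m = (F_max+F_min)/2 = 1255 N
τ_a = K_W·8F_aD/(πd³) = 1.1418 × 410.39 = 468.59 MPa
τ_m = K_s·8F_mD/(πd³) = 1.0490 × 1303.9 = 1367.8 MPa
Soderberg: 1/n_f = τ_a/S_se + τ_m/S_sy = 468.59/315 + 1367.8/516 = 1.48759 + 2.65081 = 4.1384
n_f = 1/4.1384 = 0.2416

0.242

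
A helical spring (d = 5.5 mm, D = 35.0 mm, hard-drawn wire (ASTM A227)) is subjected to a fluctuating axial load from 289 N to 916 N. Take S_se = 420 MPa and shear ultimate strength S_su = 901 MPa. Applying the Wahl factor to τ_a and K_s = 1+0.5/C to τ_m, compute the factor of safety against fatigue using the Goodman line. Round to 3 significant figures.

C = D/d = 35.0/5.5 = 6.3636; K_W = (4C−1)/(4C−4)+0.615/C = 1.2365; K_s = 1+0.5/C = 1.0786
F_a = (F_max−F_min)/2 = 313.5 N; F_m = (F_max+F_min)/2 = 602.5 N
τ_a = K_W·8F_aD/(πd³) = 1.2365 × 167.94 = 207.66 MPa
τ_m = K_s·8F_mD/(πd³) = 1.0786 × 322.76 = 348.12 MPa
Goodman: 1/n_f = τ_a/S_se + τ_m/S_su = 207.66/420 + 348.12/901 = 0.49442 + 0.38637 = 0.88078
n_f = 1/0.88078 = 1.135

1.14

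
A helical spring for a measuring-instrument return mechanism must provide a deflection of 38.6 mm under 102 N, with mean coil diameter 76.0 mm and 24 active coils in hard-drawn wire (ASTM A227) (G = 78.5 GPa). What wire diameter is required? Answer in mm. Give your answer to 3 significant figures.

Required rate k = F/δ = 102/38.6 = 2.6425 N/mm
d = (8D³N_a·k / G)^(1/4) = (8·76.0³·24·2.6425 / (78.5×10³))^0.25
  = (2837.2)^0.25 = 7.2983 mm

7.30 mm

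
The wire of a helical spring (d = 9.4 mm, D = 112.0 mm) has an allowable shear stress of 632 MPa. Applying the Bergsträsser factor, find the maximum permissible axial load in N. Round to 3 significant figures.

1660 N

C = D/d = 112.0/9.4 = 11.9149
K_B = (4C+2)/(4C−3) = 49.660/44.660 = 1.1120
τ_max = K·8FD/(πd³) → F_max = τ_allow·πd³/(8DK)
F_max = 632·π·9.4³/(8·112.0·1.1120) = 1.6491e+06/996.31 = 1655.2 N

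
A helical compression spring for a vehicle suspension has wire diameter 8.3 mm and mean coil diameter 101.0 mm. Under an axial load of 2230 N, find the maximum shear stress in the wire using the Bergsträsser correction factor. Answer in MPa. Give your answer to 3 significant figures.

Spring index C = D/d = 101.0/8.3 = 12.1687
K_B = (4C+2)/(4C−3) = 50.675/45.675 = 1.1095
τ₀ = 8FD/(πd³) = 8·2230·101.0/(π·8.3³) = 1.80184e+06/1796.3 = 1003.1 MPa
τ_max = K·τ₀ = 1.1095 × 1003.1 = 1112.9 MPa

1110 MPa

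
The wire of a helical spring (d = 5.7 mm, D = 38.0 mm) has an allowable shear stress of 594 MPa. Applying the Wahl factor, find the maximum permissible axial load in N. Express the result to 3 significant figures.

C = D/d = 38.0/5.7 = 6.6667
K_W = (4C−1)/(4C−4) + 0.615/C = 25.667/22.667 + 0.0923 = 1.2246
τ_max = K·8FD/(πd³) → F_max = τ_allow·πd³/(8DK)
F_max = 594·π·5.7³/(8·38.0·1.2246) = 3.4559e+05/372.28 = 928.31 N

928 N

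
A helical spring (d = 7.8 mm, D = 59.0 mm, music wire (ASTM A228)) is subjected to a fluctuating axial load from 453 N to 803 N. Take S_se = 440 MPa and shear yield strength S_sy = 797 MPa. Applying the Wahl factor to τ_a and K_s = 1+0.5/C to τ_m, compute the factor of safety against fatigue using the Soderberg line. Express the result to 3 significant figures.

C = D/d = 59.0/7.8 = 7.5641; K_W = (4C−1)/(4C−4)+0.615/C = 1.1956; K_s = 1+0.5/C = 1.0661
F_a = (F_max−F_min)/2 = 175 N; F_m = (F_max+F_min)/2 = 628 N
τ_a = K_W·8F_aD/(πd³) = 1.1956 × 55.405 = 66.24 MPa
τ_m = K_s·8F_mD/(πd³) = 1.0661 × 198.82 = 211.97 MPa
Soderberg: 1/n_f = τ_a/S_se + τ_m/S_sy = 66.24/440 + 211.97/797 = 0.15054 + 0.26596 = 0.4165
n_f = 1/0.4165 = 2.401

2.40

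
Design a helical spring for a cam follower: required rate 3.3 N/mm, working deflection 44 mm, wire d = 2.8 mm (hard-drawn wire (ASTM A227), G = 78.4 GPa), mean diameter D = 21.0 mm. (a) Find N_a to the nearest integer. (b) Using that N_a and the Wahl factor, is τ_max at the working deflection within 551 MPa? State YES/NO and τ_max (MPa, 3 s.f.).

(a) 20 coils; (b) YES, τ_max = 417 MPa

N_a = Gd⁴/(8D³k) = (78.4×10³)(2.8⁴)/(8·21.0³·3.3) = 19.71 → N_a = 20
Actual rate k = Gd⁴/(8D³·20) = 3.2521 N/mm
Working load F = kδ = 3.2521·44 = 143.09 N
C = 21.0/2.8 = 7.5000; K_W = (4C−1)/(4C−4)+0.615/C = 1.1974
τ_max = K_W·8FD/(πd³) = 1.1974·348.58 = 417.39 MPa
τ_max ≤ 551 MPa → acceptable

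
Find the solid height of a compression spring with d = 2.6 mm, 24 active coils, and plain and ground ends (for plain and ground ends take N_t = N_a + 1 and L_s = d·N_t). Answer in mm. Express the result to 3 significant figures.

65.0 mm

plain and ground ends: N_t = N_a + 1 = 24 + 1 = 25
L_s = d·N_t = 2.6 × 25 = 65 mm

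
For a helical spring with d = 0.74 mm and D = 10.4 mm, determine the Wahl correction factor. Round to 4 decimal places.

1.1012

C = D/d = 10.4/0.74 = 14.0541
K_W = (4C−1)/(4C−4) + 0.615/C = 55.216/52.216 + 0.0438 = 1.1012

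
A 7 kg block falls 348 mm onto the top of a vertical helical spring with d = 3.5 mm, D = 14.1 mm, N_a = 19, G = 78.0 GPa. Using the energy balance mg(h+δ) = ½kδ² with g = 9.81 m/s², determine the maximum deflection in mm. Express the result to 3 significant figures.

44.3 mm

k = Gd⁴/(8D³N_a) = (78.0×10³)(3.5⁴)/(8·14.1³·19) = 27.47 N/mm
W = mg = 7 × 9.81 = 68.67 N
½kδ² − Wδ − Wh = 0 → δ = (W + √(W² + 2kWh))/k
δ = (68.67 + √(4715.6 + 1.31293e+06))/27.47 = (68.67 + 1147.9)/27.47 = 44.286 mm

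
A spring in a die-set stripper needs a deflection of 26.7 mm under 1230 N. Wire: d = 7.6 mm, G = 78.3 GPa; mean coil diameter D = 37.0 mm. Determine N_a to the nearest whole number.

Required rate k = F/δ = 1230/26.7 = 46.067 N/mm
N_a = Gd⁴/(8D³k) = (78.3×10³ × 7.6⁴)/(8 × 37.0³ × 46.067)
    = 2.61226e+08 / 1.86676e+07 = 13.99 → 14 coils

14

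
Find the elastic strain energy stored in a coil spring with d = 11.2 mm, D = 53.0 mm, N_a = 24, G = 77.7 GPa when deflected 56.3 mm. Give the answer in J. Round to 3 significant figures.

k = Gd⁴/(8D³N_a) = (77.7×10³)(11.2⁴)/(8·53.0³·24) = 42.772 N/mm
U = ½kδ² = 0.5 × 42.772 × 56.3² = 67788 N·mm = 67.788 J

67.8 J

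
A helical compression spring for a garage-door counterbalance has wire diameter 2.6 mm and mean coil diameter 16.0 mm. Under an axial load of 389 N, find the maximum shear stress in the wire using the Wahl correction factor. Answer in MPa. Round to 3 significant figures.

1120 MPa

Spring index C = D/d = 16.0/2.6 = 6.1538
K_W = (4C−1)/(4C−4) + 0.615/C = 23.615/20.615 + 0.0999 = 1.2455
τ₀ = 8FD/(πd³) = 8·389·16.0/(π·2.6³) = 49792/55.217 = 901.76 MPa
τ_max = K·τ₀ = 1.2455 × 901.76 = 1123.1 MPa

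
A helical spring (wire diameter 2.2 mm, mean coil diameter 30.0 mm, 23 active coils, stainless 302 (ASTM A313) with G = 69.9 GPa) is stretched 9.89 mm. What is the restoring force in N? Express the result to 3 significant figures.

3.26 N

k = Gd⁴/(8D³N_a) = (69.9×10³)(2.2⁴)/(8·30.0³·23) = 0.3296 N/mm
F = k·δ = 0.3296 × 9.89 = 3.2597 N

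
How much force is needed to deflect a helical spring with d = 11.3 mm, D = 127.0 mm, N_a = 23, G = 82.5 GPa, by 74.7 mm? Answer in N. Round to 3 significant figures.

k = Gd⁴/(8D³N_a) = (82.5×10³)(11.3⁴)/(8·127.0³·23) = 3.5689 N/mm
F = k·δ = 3.5689 × 74.7 = 266.6 N

267 N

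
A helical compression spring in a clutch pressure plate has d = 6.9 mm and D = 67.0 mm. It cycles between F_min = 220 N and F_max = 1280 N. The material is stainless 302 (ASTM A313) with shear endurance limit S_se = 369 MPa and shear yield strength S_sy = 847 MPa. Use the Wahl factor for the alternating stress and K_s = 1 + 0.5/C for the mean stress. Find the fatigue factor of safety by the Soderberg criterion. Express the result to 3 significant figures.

0.746

C = D/d = 67.0/6.9 = 9.7101; K_W = (4C−1)/(4C−4)+0.615/C = 1.1494; K_s = 1+0.5/C = 1.0515
F_a = (F_max−F_min)/2 = 530 N; F_m = (F_max+F_min)/2 = 750 N
τ_a = K_W·8F_aD/(πd³) = 1.1494 × 275.26 = 316.4 MPa
τ_m = K_s·8F_mD/(πd³) = 1.0515 × 389.52 = 409.58 MPa
Soderberg: 1/n_f = τ_a/S_se + τ_m/S_sy = 316.4/369 + 409.58/847 = 0.85744 + 0.48356 = 1.341
n_f = 1/1.341 = 0.7457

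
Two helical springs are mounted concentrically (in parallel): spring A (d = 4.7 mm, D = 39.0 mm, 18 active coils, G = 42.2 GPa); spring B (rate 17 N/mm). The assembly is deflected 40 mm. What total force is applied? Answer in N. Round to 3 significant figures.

776 N

k_A = Gd⁴/(8D³N_a) = (42.2×10³)(4.7⁴)/(8·39.0³·18) = 2.4107 N/mm
Parallel: k_eq = 2.4107 + 17 = 19.411 N/mm
F = k_eq·δ = 19.411·40 = 776.43 N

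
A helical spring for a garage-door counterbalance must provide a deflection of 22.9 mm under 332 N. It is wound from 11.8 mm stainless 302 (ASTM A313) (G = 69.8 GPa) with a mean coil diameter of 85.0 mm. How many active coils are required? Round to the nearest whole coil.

Required rate k = F/δ = 332/22.9 = 14.498 N/mm
N_a = Gd⁴/(8D³k) = (69.8×10³ × 11.8⁴)/(8 × 85.0³ × 14.498)
    = 1.35327e+09 / 7.12278e+07 = 19 → 19 coils

19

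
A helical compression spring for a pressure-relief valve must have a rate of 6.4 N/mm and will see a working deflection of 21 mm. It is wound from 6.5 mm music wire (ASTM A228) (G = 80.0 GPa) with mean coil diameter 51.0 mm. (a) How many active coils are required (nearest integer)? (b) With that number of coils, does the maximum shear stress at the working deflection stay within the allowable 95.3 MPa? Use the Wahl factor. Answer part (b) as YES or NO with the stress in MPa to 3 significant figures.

N_a = Gd⁴/(8D³k) = (80.0×10³)(6.5⁴)/(8·51.0³·6.4) = 21.03 → N_a = 21
Actual rate k = Gd⁴/(8D³·21) = 6.408 N/mm
Working load F = kδ = 6.408·21 = 134.57 N
C = 51.0/6.5 = 7.8462; K_W = (4C−1)/(4C−4)+0.615/C = 1.1879
τ_max = K_W·8FD/(πd³) = 1.1879·63.638 = 75.597 MPa
τ_max ≤ 95.3 MPa → acceptable

(a) 21 coils; (b) YES, τ_max = 75.6 MPa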